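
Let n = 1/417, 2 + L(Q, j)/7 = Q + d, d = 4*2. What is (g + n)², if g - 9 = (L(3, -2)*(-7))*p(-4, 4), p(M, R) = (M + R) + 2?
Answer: 132525121600/173889 ≈ 7.6213e+5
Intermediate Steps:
d = 8
p(M, R) = 2 + M + R
L(Q, j) = 42 + 7*Q (L(Q, j) = -14 + 7*(Q + 8) = -14 + 7*(8 + Q) = -14 + (56 + 7*Q) = 42 + 7*Q)
n = 1/417 ≈ 0.0023981
g = -873 (g = 9 + ((42 + 7*3)*(-7))*(2 - 4 + 4) = 9 + ((42 + 21)*(-7))*2 = 9 + (63*(-7))*2 = 9 - 441*2 = 9 - 882 = -873)
(g + n)² = (-873 + 1/417)² = (-364040/417)² = 132525121600/173889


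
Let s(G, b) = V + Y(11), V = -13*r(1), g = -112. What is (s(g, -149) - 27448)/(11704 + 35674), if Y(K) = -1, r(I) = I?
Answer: -13731/23689 ≈ -0.57964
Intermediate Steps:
V = -13 (V = -13*1 = -13)
s(G, b) = -14 (s(G, b) = -13 - 1 = -14)
(s(g, -149) - 27448)/(11704 + 35674) = (-14 - 27448)/(11704 + 35674) = -27462/47378 = -27462*1/47378 = -13731/23689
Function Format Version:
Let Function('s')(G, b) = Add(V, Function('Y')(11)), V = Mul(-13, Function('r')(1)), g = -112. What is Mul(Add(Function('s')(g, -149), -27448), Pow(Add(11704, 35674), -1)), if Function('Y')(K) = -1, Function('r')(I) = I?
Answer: Rational(-13731, 23689) ≈ -0.57964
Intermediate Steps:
V = -13 (V = Mul(-13, 1) = -13)
Function('s')(G, b) = -14 (Function('s')(G, b) = Add(-13, -1) = -14)
Mul(Add(Function('s')(g, -149), -27448), Pow(Add(11704, 35674), -1)) = Mul(Add(-14, -27448), Pow(Add(11704, 35674), -1)) = Mul(-27462, Pow(47378, -1)) = Mul(-27462, Rational(1, 47378)) = Rational(-13731, 23689)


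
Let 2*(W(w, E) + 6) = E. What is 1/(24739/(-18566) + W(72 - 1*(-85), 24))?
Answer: 18566/86657 ≈ 0.21425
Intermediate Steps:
W(w, E) = -6 + E/2
1/(24739/(-18566) + W(72 - 1*(-85), 24)) = 1/(24739/(-18566) + (-6 + (½)*24)) = 1/(24739*(-1/18566) + (-6 + 12)) = 1/(-24739/18566 + 6) = 1/(86657/18566) = 18566/86657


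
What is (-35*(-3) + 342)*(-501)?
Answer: -223947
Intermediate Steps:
(-35*(-3) + 342)*(-501) = (105 + 342)*(-501) = 447*(-501) = -223947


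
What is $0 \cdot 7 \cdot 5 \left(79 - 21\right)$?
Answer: $0$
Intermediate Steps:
$0 \cdot 7 \cdot 5 \left(79 - 21\right) = 0 \cdot 5 \cdot 58 = 0 \cdot 58 = 0$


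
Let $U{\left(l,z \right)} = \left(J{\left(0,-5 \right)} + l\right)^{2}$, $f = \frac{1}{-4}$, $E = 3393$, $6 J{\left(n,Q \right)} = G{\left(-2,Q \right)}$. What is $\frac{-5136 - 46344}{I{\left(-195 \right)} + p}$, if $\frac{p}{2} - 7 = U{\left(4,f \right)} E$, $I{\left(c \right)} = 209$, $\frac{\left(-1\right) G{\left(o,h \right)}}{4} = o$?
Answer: $- \frac{51480}{193247} \approx -0.26639$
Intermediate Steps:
$G{\left(o,h \right)} = - 4 o$
$J{\left(n,Q \right)} = \frac{4}{3}$ ($J{\left(n,Q \right)} = \frac{\left(-4\right) \left(-2\right)}{6} = \frac{1}{6} \cdot 8 = \frac{4}{3}$)
$f = - \frac{1}{4} \approx -0.25$
$U{\left(l,z \right)} = \left(\frac{4}{3} + l\right)^{2}$
$p = 193038$ ($p = 14 + 2 \frac{\left(4 + 3 \cdot 4\right)^{2}}{9} \cdot 3393 = 14 + 2 \frac{\left(4 + 12\right)^{2}}{9} \cdot 3393 = 14 + 2 \frac{16^{2}}{9} \cdot 3393 = 14 + 2 \cdot \frac{1}{9} \cdot 256 \cdot 3393 = 14 + 2 \cdot \frac{256}{9} \cdot 3393 = 14 + 2 \cdot 96512 = 14 + 193024 = 193038$)
$\frac{-5136 - 46344}{I{\left(-195 \right)} + p} = \frac{-5136 - 46344}{209 + 193038} = - \frac{51480}{193247}$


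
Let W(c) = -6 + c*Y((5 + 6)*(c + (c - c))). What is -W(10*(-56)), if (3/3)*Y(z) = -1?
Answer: -554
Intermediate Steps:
Y(z) = -1
W(c) = -6 - c (W(c) = -6 + c*(-1) = -6 - c)
-W(10*(-56)) = -(-6 - 10*(-56)) = -(-6 - 1*(-560)) = -(-6 + 560) = -1*554 = -554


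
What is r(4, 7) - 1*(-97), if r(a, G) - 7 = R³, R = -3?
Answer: 77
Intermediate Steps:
r(a, G) = -20 (r(a, G) = 7 + (-3)³ = 7 - 27 = -20)
r(4, 7) - 1*(-97) = -20 - 1*(-97) = -20 + 97 = 77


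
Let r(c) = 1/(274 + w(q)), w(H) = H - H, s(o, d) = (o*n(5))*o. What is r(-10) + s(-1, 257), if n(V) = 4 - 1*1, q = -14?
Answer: 823/274 ≈ 3.0037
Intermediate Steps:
n(V) = 3 (n(V) = 4 - 1 = 3)
s(o, d) = 3*o² (s(o, d) = (o*3)*o = (3*o)*o = 3*o²)
w(H) = 0
r(c) = 1/274 (r(c) = 1/(274 + 0) = 1/274)
r(-10) + s(-1, 257) = 1/274 + 3*(-1)² = 1/274 + 3*1 = 1/274 + 3 = 823/274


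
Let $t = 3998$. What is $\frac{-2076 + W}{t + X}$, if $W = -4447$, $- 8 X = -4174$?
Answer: $- \frac{26092}{18079} \approx -1.4432$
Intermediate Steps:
$X = \frac{2087}{4}$ ($X = \left(- \frac{1}{8}\right) \left(-4174\right) = \frac{2087}{4} \approx 521.75$)
$\frac{-2076 + W}{t + X} = \frac{-2076 - 4447}{3998 + \frac{2087}{4}} = - \frac{6523}{\frac{18079}{4}} = \left(-6523\right) \frac{4}{18079} = - \frac{26092}{18079}$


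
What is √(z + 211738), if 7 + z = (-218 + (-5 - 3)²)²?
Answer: √235447 ≈ 485.23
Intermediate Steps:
z = 23709 (z = -7 + (-218 + (-5 - 3)²)² = -7 + (-218 + (-8)²)² = -7 + (-218 + 64)² = -7 + (-154)² = -7 + 23716 = 23709)
√(z + 211738) = √(23709 + 211738) = √235447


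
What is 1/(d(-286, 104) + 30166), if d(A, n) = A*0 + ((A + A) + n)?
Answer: 1/29698 ≈ 3.3672e-5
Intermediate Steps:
d(A, n) = n + 2*A (d(A, n) = 0 + (2*A + n) = 0 + (n + 2*A) = n + 2*A)
1/(d(-286, 104) + 30166) = 1/((104 + 2*(-286)) + 30166) = 1/((104 - 572) + 30166) = 1/(-468 + 30166) = 1/29698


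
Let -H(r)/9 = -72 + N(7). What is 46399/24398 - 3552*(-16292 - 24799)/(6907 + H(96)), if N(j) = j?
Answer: 890340842911/45697454 ≈ 19483.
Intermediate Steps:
H(r) = 585 (H(r) = -9*(-72 + 7) = -9*(-65) = 585)
46399/24398 - 3552*(-16292 - 24799)/(6907 + H(96)) = 46399/24398 - 3552*(-16292 - 24799)/(6907 + 585) = 46399*(1/24398) - 3552/(7492/(-41091)) = 46399/24398 - 3552/(7492*(-1/41091)) = 46399/24398 - 3552/(-7492/41091) = 46399/24398 - 3552*(-41091/7492) = 46399/24398 + 36488808/1873 = 890340842911/45697454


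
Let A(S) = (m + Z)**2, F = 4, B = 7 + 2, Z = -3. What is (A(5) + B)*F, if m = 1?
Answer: 52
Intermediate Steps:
B = 9
A(S) = 4 (A(S) = (1 - 3)**2 = (-2)**2 = 4)
(A(5) + B)*F = (4 + 9)*4 = 13*4 = 52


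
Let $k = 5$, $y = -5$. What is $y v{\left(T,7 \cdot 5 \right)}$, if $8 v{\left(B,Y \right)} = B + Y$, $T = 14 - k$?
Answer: $- \frac{55}{2} \approx -27.5$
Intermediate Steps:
$T = 9$ ($T = 14 - 5 = 9$)
$v{\left(B,Y \right)} = \frac{B}{8} + \frac{Y}{8}$ ($v{\left(B,Y \right)} = \frac{B + Y}{8} = \frac{B}{8} + \frac{Y}{8}$)
$y v{\left(T,7 \cdot 5 \right)} = - 5 \left(\frac{1}{8} \cdot 9 + \frac{7 \cdot 5}{8}\right) = - 5 \left(\frac{9}{8} + \frac{1}{8} \cdot 35\right) = - 5 \left(\frac{9}{8} + \frac{35}{8}\right) = \left(-5\right) \frac{11}{2} = - \frac{55}{2}$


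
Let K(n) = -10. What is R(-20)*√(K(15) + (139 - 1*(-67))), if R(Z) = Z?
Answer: -280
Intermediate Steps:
R(-20)*√(K(15) + (139 - 1*(-67))) = -20*√(-10 + (139 - 1*(-67))) = -20*√(-10 + (139 + 67)) = -20*√(-10 + 206) = -20*√196 = -20*14 = -280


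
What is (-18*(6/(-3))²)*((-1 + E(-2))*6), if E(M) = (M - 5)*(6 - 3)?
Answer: 9504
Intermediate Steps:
E(M) = -15 + 3*M (E(M) = (-5 + M)*3 = -15 + 3*M)
(-18*(6/(-3))²)*((-1 + E(-2))*6) = (-18*(6/(-3))²)*((-1 + (-15 + 3*(-2)))*6) = (-18*(6*(-⅓))²)*((-1 + (-15 - 6))*6) = (-18*(-2)²)*((-1 - 21)*6) = (-18*4)*(-22*6) = -72*(-132) = 9504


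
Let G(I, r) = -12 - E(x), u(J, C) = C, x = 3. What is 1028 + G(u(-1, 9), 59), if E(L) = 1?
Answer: 1015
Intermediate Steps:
G(I, r) = -13 (G(I, r) = -12 - 1*1 = -12 - 1 = -13)
1028 + G(u(-1, 9), 59) = 1028 - 13 = 1015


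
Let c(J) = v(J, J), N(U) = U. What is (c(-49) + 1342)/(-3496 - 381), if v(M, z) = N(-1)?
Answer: -1341/3877 ≈ -0.34589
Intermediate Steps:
v(M, z) = -1
c(J) = -1
(c(-49) + 1342)/(-3496 - 381) = (-1 + 1342)/(-3496 - 381) = 1341/(-3877) = 1341*(-1/3877) = -1341/3877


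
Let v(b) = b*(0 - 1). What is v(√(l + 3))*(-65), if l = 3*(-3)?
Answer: 65*I*√6 ≈ 159.22*I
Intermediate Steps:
l = -9
v(b) = -b (v(b) = b*(-1) = -b)
v(√(l + 3))*(-65) = -√(-9 + 3)*(-65) = -√(-6)*(-65) = -I*√6*(-65) = 65*I*√6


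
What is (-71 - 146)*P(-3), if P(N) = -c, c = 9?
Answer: 1953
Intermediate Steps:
P(N) = -9 (P(N) = -1*9 = -9)
(-71 - 146)*P(-3) = (-71 - 146)*(-9) = -217*(-9) = 1953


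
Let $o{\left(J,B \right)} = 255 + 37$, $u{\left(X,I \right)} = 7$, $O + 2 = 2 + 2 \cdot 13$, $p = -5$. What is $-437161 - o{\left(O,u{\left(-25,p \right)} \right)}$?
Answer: $-437453$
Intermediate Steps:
$O = 26$ ($O = -2 + \left(2 + 2 \cdot 13\right) = -2 + \left(2 + 26\right) = -2 + 28 = 26$)
$o{\left(J,B \right)} = 292$
$-437161 - o{\left(O,u{\left(-25,p \right)} \right)} = -437161 - 292 = -437453$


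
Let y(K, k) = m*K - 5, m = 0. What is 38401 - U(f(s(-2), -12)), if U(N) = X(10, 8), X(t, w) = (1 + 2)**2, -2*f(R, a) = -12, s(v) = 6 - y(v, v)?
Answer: 38392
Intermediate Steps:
y(K, k) = -5 (y(K, k) = 0*K - 5 = 0 - 5 = -5)
s(v) = 11 (s(v) = 6 - 1*(-5) = 6 + 5 = 11)
f(R, a) = 6 (f(R, a) = -1/2*(-12) = 6)
X(t, w) = 9 (X(t, w) = 3**2 = 9)
U(N) = 9
38401 - U(f(s(-2), -12)) = 38401 - 1*9 = 38401 - 9 = 38392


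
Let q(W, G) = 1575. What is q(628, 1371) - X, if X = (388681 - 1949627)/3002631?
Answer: 4730704771/3002631 ≈ 1575.5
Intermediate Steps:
X = -1560946/3002631 (X = -1560946*1/3002631 = -1560946/3002631 ≈ -0.51986)
q(628, 1371) - X = 1575 - 1*(-1560946/3002631) = 1575 + 1560946/3002631 = 4730704771/3002631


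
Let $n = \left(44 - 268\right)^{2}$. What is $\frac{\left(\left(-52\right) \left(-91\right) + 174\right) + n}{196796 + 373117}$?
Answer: $\frac{55082}{569913} \approx 0.09665$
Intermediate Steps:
$n = 50176$ ($n = \left(-224\right)^{2} = 50176$)
$\frac{\left(\left(-52\right) \left(-91\right) + 174\right) + n}{196796 + 373117} = \frac{\left(\left(-52\right) \left(-91\right) + 174\right) + 50176}{196796 + 373117} = \frac{\left(4732 + 174\right) + 50176}{569913} = \left(4906 + 50176\right) \frac{1}{569913} = 55082 \cdot \frac{1}{569913} = \frac{55082}{569913}$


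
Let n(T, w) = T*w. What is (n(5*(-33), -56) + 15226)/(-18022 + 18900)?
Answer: 12233/439 ≈ 27.866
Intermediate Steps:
(n(5*(-33), -56) + 15226)/(-18022 + 18900) = ((5*(-33))*(-56) + 15226)/(-18022 + 18900) = (-165*(-56) + 15226)/878 = (9240 + 15226)*(1/878) = 24466*(1/878) = 12233/439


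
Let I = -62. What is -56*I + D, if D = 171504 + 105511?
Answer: 280487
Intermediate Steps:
D = 277015
-56*I + D = -56*(-62) + 277015 = 3472 + 277015 = 280487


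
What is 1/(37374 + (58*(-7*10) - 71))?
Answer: 1/33243 ≈ 3.0082e-5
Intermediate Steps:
1/(37374 + (58*(-7*10) - 71)) = 1/(37374 + (58*(-70) - 71)) = 1/(37374 + (-4060 - 71)) = 1/(37374 - 4131) = 1/33243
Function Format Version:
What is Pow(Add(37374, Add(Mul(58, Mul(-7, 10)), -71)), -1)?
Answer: Rational(1, 33243) ≈ 3.0082e-5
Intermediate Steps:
Pow(Add(37374, Add(Mul(58, Mul(-7, 10)), -71)), -1) = Pow(Add(37374, Add(Mul(58, -70), -71)), -1) = Pow(Add(37374, Add(-4060, -71)), -1) = Pow(Add(37374, -4131), -1) = Pow(33243, -1) = Rational(1, 33243)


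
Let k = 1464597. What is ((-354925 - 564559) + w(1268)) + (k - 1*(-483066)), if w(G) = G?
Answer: 1029447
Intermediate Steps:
((-354925 - 564559) + w(1268)) + (k - 1*(-483066)) = ((-354925 - 564559) + 1268) + (1464597 - 1*(-483066)) = (-919484 + 1268) + (1464597 + 483066) = -918216 + 1947663 = 1029447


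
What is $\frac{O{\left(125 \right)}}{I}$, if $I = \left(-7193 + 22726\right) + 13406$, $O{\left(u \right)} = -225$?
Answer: $- \frac{225}{28939} \approx -0.007775$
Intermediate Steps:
$I = 28939$ ($I = 15533 + 13406 = 28939$)
$\frac{O{\left(125 \right)}}{I} = - \frac{225}{28939}$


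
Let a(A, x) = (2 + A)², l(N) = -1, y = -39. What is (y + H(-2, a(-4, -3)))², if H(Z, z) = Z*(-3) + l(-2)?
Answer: 1156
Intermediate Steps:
H(Z, z) = -1 - 3*Z (H(Z, z) = Z*(-3) - 1 = -3*Z - 1 = -1 - 3*Z)
(y + H(-2, a(-4, -3)))² = (-39 + (-1 - 3*(-2)))² = (-39 + (-1 + 6))² = (-39 + 5)² = (-34)² = 1156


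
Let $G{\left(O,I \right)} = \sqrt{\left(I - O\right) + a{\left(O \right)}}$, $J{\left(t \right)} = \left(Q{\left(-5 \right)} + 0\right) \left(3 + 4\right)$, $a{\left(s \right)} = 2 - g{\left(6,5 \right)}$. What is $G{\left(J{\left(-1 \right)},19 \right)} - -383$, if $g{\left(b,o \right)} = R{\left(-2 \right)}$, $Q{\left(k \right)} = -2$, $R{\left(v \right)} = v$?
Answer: $383 + \sqrt{37} \approx 389.08$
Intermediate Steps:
$g{\left(b,o \right)} = -2$
$a{\left(s \right)} = 4$ ($a{\left(s \right)} = 2 - -2 = 2 + 2 = 4$)
$J{\left(t \right)} = -14$ ($J{\left(t \right)} = \left(-2 + 0\right) \left(3 + 4\right) = \left(-2\right) 7 = -14$)
$G{\left(O,I \right)} = \sqrt{4 + I - O}$ ($G{\left(O,I \right)} = \sqrt{\left(I - O\right) + 4} = \sqrt{4 + I - O}$)
$G{\left(J{\left(-1 \right)},19 \right)} - -383 = \sqrt{4 + 19 - -14} - -383 = \sqrt{4 + 19 + 14} + 383 = \sqrt{37} + 383 = 383 + \sqrt{37}$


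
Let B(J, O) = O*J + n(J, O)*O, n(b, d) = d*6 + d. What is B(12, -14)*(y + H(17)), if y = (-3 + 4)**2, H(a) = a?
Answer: 21672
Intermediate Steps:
n(b, d) = 7*d (n(b, d) = 6*d + d = 7*d)
y = 1 (y = 1**2 = 1)
B(J, O) = 7*O**2 + J*O (B(J, O) = O*J + (7*O)*O = J*O + 7*O**2 = 7*O**2 + J*O)
B(12, -14)*(y + H(17)) = (-14*(12 + 7*(-14)))*(1 + 17) = -14*(12 - 98)*18 = -14*(-86)*18 = 1204*18 = 21672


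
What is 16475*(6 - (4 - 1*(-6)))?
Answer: -65900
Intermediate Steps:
16475*(6 - (4 - 1*(-6))) = 16475*(6 - (4 + 6)) = 16475*(6 - 1*10) = 16475*(6 - 10) = 16475*(-4) = -65900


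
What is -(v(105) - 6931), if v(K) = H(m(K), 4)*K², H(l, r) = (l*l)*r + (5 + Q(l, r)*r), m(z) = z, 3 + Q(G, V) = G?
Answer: -490748894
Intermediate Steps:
Q(G, V) = -3 + G
H(l, r) = 5 + r*l² + r*(-3 + l) (H(l, r) = (l*l)*r + (5 + (-3 + l)*r) = l²*r + (5 + r*(-3 + l)) = r*l² + (5 + r*(-3 + l)) = 5 + r*l² + r*(-3 + l))
v(K) = K²*(-7 + 4*K + 4*K²) (v(K) = (5 + 4*K² + 4*(-3 + K))*K² = (5 + 4*K² + (-12 + 4*K))*K² = (-7 + 4*K + 4*K²)*K² = K²*(-7 + 4*K + 4*K²))
-(v(105) - 6931) = -(105²*(-7 + 4*105 + 4*105²) - 6931) = -(11025*(-7 + 420 + 4*11025) - 6931) = -(11025*(-7 + 420 + 44100) - 6931) = -(11025*44513 - 6931) = -(490755825 - 6931) = -1*490748894 = -490748894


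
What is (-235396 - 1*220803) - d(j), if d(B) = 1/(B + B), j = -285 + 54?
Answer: -210763937/462 ≈ -4.5620e+5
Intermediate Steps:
j = -231
d(B) = 1/(2*B)
(-235396 - 1*220803) - d(j) = (-235396 - 1*220803) - 1/(2*(-231)) = (-235396 - 220803) - (-1)/(2*231) = -456199 - 1*(-1/462) = -456199 + 1/462 = -210763937/462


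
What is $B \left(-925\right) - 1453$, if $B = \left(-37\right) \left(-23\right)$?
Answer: $-788628$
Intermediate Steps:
$B = 851$
$B \left(-925\right) - 1453 = 851 \left(-925\right) - 1453 = -787175 - 1453 = -788628$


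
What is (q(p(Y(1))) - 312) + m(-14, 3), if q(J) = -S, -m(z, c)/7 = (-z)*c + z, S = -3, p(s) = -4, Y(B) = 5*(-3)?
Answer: -505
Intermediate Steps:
Y(B) = -15
m(z, c) = -7*z + 7*c*z (m(z, c) = -7*((-z)*c + z) = -7*(-c*z + z) = -7*(z - c*z) = -7*z + 7*c*z)
q(J) = 3 (q(J) = -1*(-3) = 3)
(q(p(Y(1))) - 312) + m(-14, 3) = (3 - 312) + 7*(-14)*(-1 + 3) = -309 + 7*(-14)*2 = -309 - 196 = -505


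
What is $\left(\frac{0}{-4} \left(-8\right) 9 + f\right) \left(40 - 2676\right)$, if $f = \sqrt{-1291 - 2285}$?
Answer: $- 5272 i \sqrt{894} \approx - 1.5763 \cdot 10^{5} i$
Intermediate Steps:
$f = 2 i \sqrt{894}$ ($f = \sqrt{-3576} = 2 i \sqrt{894} \approx 59.8 i$)
$\left(\frac{0}{-4} \left(-8\right) 9 + f\right) \left(40 - 2676\right) = \left(\frac{0}{-4} \left(-8\right) 9 + 2 i \sqrt{894}\right) \left(40 - 2676\right) = \left(0 \left(- \frac{1}{4}\right) \left(-8\right) 9 + 2 i \sqrt{894}\right) \left(-2636\right) = \left(0 \left(-8\right) 9 + 2 i \sqrt{894}\right) \left(-2636\right) = \left(0 \cdot 9 + 2 i \sqrt{894}\right) \left(-2636\right) = \left(0 + 2 i \sqrt{894}\right) \left(-2636\right) = 2 i \sqrt{894} \left(-2636\right) = - 5272 i \sqrt{894}$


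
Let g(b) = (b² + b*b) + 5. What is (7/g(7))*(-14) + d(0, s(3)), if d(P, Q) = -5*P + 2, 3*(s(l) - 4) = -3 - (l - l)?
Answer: 108/103 ≈ 1.0485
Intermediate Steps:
g(b) = 5 + 2*b² (g(b) = (b² + b²) + 5 = 2*b² + 5 = 5 + 2*b²)
s(l) = 3 (s(l) = 4 + (-3 - (l - l))/3 = 4 + (-3 - 1*0)/3 = 4 + (-3 + 0)/3 = 4 + (⅓)*(-3) = 4 - 1 = 3)
d(P, Q) = 2 - 5*P
(7/g(7))*(-14) + d(0, s(3)) = (7/(5 + 2*7²))*(-14) + (2 - 5*0) = (7/(5 + 2*49))*(-14) + (2 + 0) = (7/(5 + 98))*(-14) + 2 = (7/103)*(-14) + 2 = -98/103 + 2 = 108/103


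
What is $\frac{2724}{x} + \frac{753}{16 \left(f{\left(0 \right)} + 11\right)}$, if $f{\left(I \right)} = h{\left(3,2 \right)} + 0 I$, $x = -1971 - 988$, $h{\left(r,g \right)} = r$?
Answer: $\frac{1617951}{662816} \approx 2.441$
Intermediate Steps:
$x = -2959$ ($x = -1971 - 988 = -2959$)
$f{\left(I \right)} = 3$ ($f{\left(I \right)} = 3 + 0 I = 3 + 0 = 3$)
$\frac{2724}{x} + \frac{753}{16 \left(f{\left(0 \right)} + 11\right)} = \frac{2724}{-2959} + \frac{753}{16 \left(3 + 11\right)} = 2724 \left(- \frac{1}{2959}\right) + \frac{753}{16 \cdot 14} = - \frac{2724}{2959} + \frac{753}{224} = \frac{1617951}{662816}$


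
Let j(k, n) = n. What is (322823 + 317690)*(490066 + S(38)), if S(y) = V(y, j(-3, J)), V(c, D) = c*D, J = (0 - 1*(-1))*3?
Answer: 313966662340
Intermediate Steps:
J = 3 (J = (0 + 1)*3 = 1*3 = 3)
V(c, D) = D*c
S(y) = 3*y
(322823 + 317690)*(490066 + S(38)) = (322823 + 317690)*(490066 + 3*38) = 640513*(490066 + 114) = 640513*490180 = 313966662340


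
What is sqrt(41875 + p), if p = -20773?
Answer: sqrt(21102) ≈ 145.27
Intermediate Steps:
sqrt(41875 + p) = sqrt(41875 - 20773) = sqrt(21102)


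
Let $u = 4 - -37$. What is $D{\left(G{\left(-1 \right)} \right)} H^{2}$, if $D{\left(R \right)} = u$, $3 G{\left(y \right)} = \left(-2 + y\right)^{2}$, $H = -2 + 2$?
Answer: $0$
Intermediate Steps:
$H = 0$
$G{\left(y \right)} = \frac{\left(-2 + y\right)^{2}}{3}$
$u = 41$ ($u = 4 + 37 = 41$)
$D{\left(R \right)} = 41$
$D{\left(G{\left(-1 \right)} \right)} H^{2} = 41 \cdot 0^{2} = 41 \cdot 0 = 0$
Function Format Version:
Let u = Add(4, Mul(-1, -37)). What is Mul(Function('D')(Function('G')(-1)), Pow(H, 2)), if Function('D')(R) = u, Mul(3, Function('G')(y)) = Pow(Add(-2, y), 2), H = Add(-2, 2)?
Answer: 0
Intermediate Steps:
H = 0
Function('G')(y) = Mul(Rational(1, 3), Pow(Add(-2, y), 2))
u = 41 (u = Add(4, 37) = 41)
Function('D')(R) = 41
Mul(Function('D')(Function('G')(-1)), Pow(H, 2)) = Mul(41, Pow(0, 2)) = Mul(41, 0) = 0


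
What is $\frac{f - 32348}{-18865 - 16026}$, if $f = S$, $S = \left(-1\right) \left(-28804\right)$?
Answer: $\frac{3544}{34891} \approx 0.10157$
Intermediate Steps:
$S = 28804$
$f = 28804$
$\frac{f - 32348}{-18865 - 16026} = \frac{28804 - 32348}{-18865 - 16026} = - \frac{3544}{-34891} = \left(-3544\right) \left(- \frac{1}{34891}\right) = \frac{3544}{34891}$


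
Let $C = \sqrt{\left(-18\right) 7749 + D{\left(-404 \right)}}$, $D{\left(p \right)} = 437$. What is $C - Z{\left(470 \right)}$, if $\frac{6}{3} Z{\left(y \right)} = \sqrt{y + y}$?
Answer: $- \sqrt{235} + i \sqrt{139045} \approx -15.33 + 372.89 i$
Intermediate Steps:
$Z{\left(y \right)} = \frac{\sqrt{2} \sqrt{y}}{2}$ ($Z{\left(y \right)} = \frac{\sqrt{y + y}}{2} = \frac{\sqrt{2 y}}{2} = \frac{\sqrt{2} \sqrt{y}}{2}$)
$C = i \sqrt{139045}$ ($C = \sqrt{\left(-18\right) 7749 + 437} = \sqrt{-139482 + 437} = \sqrt{-139045} = i \sqrt{139045} \approx 372.89 i$)
$C - Z{\left(470 \right)} = i \sqrt{139045} - \frac{\sqrt{2} \sqrt{470}}{2} = i \sqrt{139045} - \sqrt{235} = - \sqrt{235} + i \sqrt{139045}$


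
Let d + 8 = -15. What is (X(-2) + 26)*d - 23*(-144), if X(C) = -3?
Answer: 2783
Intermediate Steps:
d = -23 (d = -8 - 15 = -23)
(X(-2) + 26)*d - 23*(-144) = (-3 + 26)*(-23) - 23*(-144) = 23*(-23) + 3312 = -529 + 3312 = 2783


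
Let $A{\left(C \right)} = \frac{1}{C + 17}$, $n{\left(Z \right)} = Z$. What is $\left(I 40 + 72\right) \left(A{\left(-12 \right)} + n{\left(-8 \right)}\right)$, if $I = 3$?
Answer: $- \frac{7488}{5} \approx -1497.6$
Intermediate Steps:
$A{\left(C \right)} = \frac{1}{17 + C}$
$\left(I 40 + 72\right) \left(A{\left(-12 \right)} + n{\left(-8 \right)}\right) = \left(3 \cdot 40 + 72\right) \left(\frac{1}{17 - 12} - 8\right) = \left(120 + 72\right) \left(\frac{1}{5} - 8\right) = 192 \left(\frac{1}{5} - 8\right) = 192 \left(- \frac{39}{5}\right) = - \frac{7488}{5}$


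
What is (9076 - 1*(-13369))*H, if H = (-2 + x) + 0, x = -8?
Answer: -224450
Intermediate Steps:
H = -10 (H = (-2 - 8) + 0 = -10 + 0 = -10)
(9076 - 1*(-13369))*H = (9076 - 1*(-13369))*(-10) = (9076 + 13369)*(-10) = 22445*(-10) = -224450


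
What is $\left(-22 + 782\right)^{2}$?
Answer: $577600$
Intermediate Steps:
$\left(-22 + 782\right)^{2} = 760^{2} = 577600$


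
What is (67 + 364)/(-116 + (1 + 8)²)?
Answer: -431/35 ≈ -12.314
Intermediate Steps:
(67 + 364)/(-116 + (1 + 8)²) = 431/(-116 + 9²) = 431/(-116 + 81) = 431/(-35) = 431*(-1/35) = -431/35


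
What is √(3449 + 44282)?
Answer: √47731 ≈ 218.47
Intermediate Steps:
√(3449 + 44282) = √47731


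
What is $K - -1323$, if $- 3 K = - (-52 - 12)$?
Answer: $\frac{3905}{3} \approx 1301.7$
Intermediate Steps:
$K = - \frac{64}{3}$ ($K = - \frac{\left(-1\right) \left(-52 - 12\right)}{3} = - \frac{\left(-1\right) \left(-64\right)}{3} = \left(- \frac{1}{3}\right) 64 = - \frac{64}{3} \approx -21.333$)
$K - -1323 = - \frac{64}{3} - -1323 = - \frac{64}{3} + 1323 = \frac{3905}{3}$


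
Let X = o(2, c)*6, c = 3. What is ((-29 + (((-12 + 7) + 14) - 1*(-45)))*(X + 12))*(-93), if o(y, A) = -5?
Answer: 41850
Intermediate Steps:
X = -30 (X = -5*6 = -30)
((-29 + (((-12 + 7) + 14) - 1*(-45)))*(X + 12))*(-93) = ((-29 + (((-12 + 7) + 14) - 1*(-45)))*(-30 + 12))*(-93) = ((-29 + ((-5 + 14) + 45))*(-18))*(-93) = ((-29 + (9 + 45))*(-18))*(-93) = ((-29 + 54)*(-18))*(-93) = (25*(-18))*(-93) = -450*(-93) = 41850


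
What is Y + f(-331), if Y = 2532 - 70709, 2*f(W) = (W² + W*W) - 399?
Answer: 82369/2 ≈ 41185.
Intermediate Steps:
f(W) = -399/2 + W² (f(W) = ((W² + W*W) - 399)/2 = ((W² + W²) - 399)/2 = (2*W² - 399)/2 = (-399 + 2*W²)/2 = -399/2 + W²)
Y = -68177
Y + f(-331) = -68177 + (-399/2 + (-331)²) = -68177 + (-399/2 + 109561) = -68177 + 218723/2 = 82369/2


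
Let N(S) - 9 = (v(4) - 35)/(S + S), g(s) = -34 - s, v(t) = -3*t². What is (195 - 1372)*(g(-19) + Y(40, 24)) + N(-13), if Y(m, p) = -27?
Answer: 1285601/26 ≈ 49446.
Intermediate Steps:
N(S) = 9 - 83/(2*S) (N(S) = 9 + (-3*4² - 35)/(S + S) = 9 + (-3*16 - 35)/((2*S)) = 9 + (-48 - 35)*(1/(2*S)) = 9 - 83/(2*S))
(195 - 1372)*(g(-19) + Y(40, 24)) + N(-13) = (195 - 1372)*((-34 - 1*(-19)) - 27) + (9 - 83/2/(-13)) = -1177*((-34 + 19) - 27) + (9 - 83/2*(-1/13)) = -1177*(-15 - 27) + (9 + 83/26) = -1177*(-42) + 317/26 = 49434 + 317/26 = 1285601/26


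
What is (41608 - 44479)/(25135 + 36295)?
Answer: -2871/61430 ≈ -0.046736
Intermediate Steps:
(41608 - 44479)/(25135 + 36295) = -2871/61430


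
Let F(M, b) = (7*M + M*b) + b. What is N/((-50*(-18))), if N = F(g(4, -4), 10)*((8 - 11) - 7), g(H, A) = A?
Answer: 29/45 ≈ 0.64444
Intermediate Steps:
F(M, b) = b + 7*M + M*b
N = 580 (N = (10 + 7*(-4) - 4*10)*((8 - 11) - 7) = (10 - 28 - 40)*(-3 - 7) = -58*(-10) = 580)
N/((-50*(-18))) = 580/((-50*(-18))) = 580/900 = 580*(1/900) = 29/45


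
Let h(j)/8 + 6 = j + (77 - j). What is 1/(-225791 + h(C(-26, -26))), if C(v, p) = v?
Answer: -1/225223 ≈ -4.4400e-6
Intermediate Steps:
h(j) = 568 (h(j) = -48 + 8*(j + (77 - j)) = -48 + 8*77 = -48 + 616 = 568)
1/(-225791 + h(C(-26, -26))) = 1/(-225791 + 568) = 1/(-225223) = -1/225223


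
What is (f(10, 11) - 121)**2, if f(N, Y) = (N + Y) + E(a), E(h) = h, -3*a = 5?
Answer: 93025/9 ≈ 10336.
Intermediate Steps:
a = -5/3 (a = -1/3*5 = -5/3 ≈ -1.6667)
f(N, Y) = -5/3 + N + Y (f(N, Y) = (N + Y) - 5/3 = -5/3 + N + Y)
(f(10, 11) - 121)**2 = ((-5/3 + 10 + 11) - 121)**2 = (58/3 - 121)**2 = (-305/3)**2 = 93025/9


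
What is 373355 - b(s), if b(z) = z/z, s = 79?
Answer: 373354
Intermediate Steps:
b(z) = 1
373355 - b(s) = 373355 - 1*1 = 373355 - 1 = 373354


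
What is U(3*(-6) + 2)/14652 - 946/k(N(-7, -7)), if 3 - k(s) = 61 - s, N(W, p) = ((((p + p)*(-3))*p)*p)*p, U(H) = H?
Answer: 1703671/26490816 ≈ 0.064312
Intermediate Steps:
N(W, p) = -6*p**4 (N(W, p) = ((((2*p)*(-3))*p)*p)*p = (((-6*p)*p)*p)*p = ((-6*p**2)*p)*p = (-6*p**3)*p = -6*p**4)
k(s) = -58 + s (k(s) = 3 - (61 - s) = 3 + (-61 + s) = -58 + s)
U(3*(-6) + 2)/14652 - 946/k(N(-7, -7)) = (3*(-6) + 2)/14652 - 946/(-58 - 6*(-7)**4) = (-18 + 2)*(1/14652) - 946/(-58 - 6*2401) = -16*1/14652 - 946/(-58 - 14406) = -4/3663 - 946/(-14464) = -4/3663 - 946*(-1/14464) = -4/3663 + 473/7232 = 1703671/26490816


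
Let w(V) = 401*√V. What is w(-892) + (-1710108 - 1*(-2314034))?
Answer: 603926 + 802*I*√223 ≈ 6.0393e+5 + 11976.0*I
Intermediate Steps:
w(-892) + (-1710108 - 1*(-2314034)) = 401*√(-892) + (-1710108 - 1*(-2314034)) = 401*(2*I*√223) + (-1710108 + 2314034) = 802*I*√223 + 603926 = 603926 + 802*I*√223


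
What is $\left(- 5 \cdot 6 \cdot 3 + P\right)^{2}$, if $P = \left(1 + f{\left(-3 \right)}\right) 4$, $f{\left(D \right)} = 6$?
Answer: $3844$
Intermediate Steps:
$P = 28$ ($P = \left(1 + 6\right) 4 = 7 \cdot 4 = 28$)
$\left(- 5 \cdot 6 \cdot 3 + P\right)^{2} = \left(- 5 \cdot 6 \cdot 3 + 28\right)^{2} = \left(\left(-5\right) 18 + 28\right)^{2} = \left(-90 + 28\right)^{2} = \left(-62\right)^{2} = 3844$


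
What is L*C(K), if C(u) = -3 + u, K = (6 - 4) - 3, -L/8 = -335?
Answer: -10720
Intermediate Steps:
L = 2680 (L = -8*(-335) = 2680)
K = -1 (K = 2 - 3 = -1)
L*C(K) = 2680*(-3 - 1) = 2680*(-4) = -10720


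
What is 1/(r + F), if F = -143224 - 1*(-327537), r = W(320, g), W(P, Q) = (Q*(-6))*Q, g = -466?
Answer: -1/1118623 ≈ -8.9396e-7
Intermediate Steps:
W(P, Q) = -6*Q² (W(P, Q) = (-6*Q)*Q = -6*Q²)
r = -1302936 (r = -6*(-466)² = -6*217156 = -1302936)
F = 184313 (F = -143224 + 327537 = 184313)
1/(r + F) = 1/(-1302936 + 184313) = 1/(-1118623) = -1/1118623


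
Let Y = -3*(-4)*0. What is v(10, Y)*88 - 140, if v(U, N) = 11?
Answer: 828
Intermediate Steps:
Y = 0 (Y = 12*0 = 0)
v(10, Y)*88 - 140 = 11*88 - 140 = 968 - 140 = 828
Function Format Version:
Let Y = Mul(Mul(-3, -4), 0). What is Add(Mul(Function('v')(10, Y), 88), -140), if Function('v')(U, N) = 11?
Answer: 828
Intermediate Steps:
Y = 0 (Y = Mul(12, 0) = 0)
Add(Mul(Function('v')(10, Y), 88), -140) = Add(Mul(11, 88), -140) = Add(968, -140) = 828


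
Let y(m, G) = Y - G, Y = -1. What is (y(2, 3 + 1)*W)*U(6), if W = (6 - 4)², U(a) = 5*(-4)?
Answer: 400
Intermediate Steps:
U(a) = -20
W = 4 (W = 2² = 4)
y(m, G) = -1 - G
(y(2, 3 + 1)*W)*U(6) = ((-1 - (3 + 1))*4)*(-20) = ((-1 - 1*4)*4)*(-20) = ((-1 - 4)*4)*(-20) = -5*4*(-20) = -20*(-20) = 400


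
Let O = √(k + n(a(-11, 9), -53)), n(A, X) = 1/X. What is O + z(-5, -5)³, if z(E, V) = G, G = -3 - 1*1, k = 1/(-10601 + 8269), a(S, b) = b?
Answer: -64 + 3*I*√2915/1166 ≈ -64.0 + 0.13891*I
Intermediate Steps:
k = -1/2332 (k = 1/(-2332) = -1/2332 ≈ -0.00042882)
G = -4 (G = -3 - 1 = -4)
O = 3*I*√2915/1166 (O = √(-1/2332 + 1/(-53)) = √(-1/2332 - 1/53) = √(-45/2332) = 3*I*√2915/1166 ≈ 0.13891*I)
z(E, V) = -4
O + z(-5, -5)³ = 3*I*√2915/1166 + (-4)³ = 3*I*√2915/1166 - 64 = -64 + 3*I*√2915/1166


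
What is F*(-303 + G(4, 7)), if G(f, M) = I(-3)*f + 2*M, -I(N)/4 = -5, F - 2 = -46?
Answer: 9196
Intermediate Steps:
F = -44 (F = 2 - 46 = -44)
I(N) = 20 (I(N) = -4*(-5) = 20)
G(f, M) = 2*M + 20*f (G(f, M) = 20*f + 2*M = 2*M + 20*f)
F*(-303 + G(4, 7)) = -44*(-303 + (2*7 + 20*4)) = -44*(-303 + (14 + 80)) = -44*(-303 + 94) = -44*(-209) = 9196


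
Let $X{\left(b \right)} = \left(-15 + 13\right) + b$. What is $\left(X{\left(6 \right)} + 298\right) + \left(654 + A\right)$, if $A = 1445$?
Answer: $2401$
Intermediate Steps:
$X{\left(b \right)} = -2 + b$
$\left(X{\left(6 \right)} + 298\right) + \left(654 + A\right) = \left(\left(-2 + 6\right) + 298\right) + \left(654 + 1445\right) = \left(4 + 298\right) + 2099 = 302 + 2099 = 2401$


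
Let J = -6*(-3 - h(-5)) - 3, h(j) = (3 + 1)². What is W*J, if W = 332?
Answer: 36852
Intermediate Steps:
h(j) = 16 (h(j) = 4² = 16)
J = 111 (J = -6*(-3 - 1*16) - 3 = -6*(-3 - 16) - 3 = -6*(-19) - 3 = 114 - 3 = 111)
W*J = 332*111 = 36852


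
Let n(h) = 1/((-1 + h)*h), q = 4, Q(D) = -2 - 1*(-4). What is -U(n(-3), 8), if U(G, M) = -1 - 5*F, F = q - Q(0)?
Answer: 11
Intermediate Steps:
Q(D) = 2 (Q(D) = -2 + 4 = 2)
F = 2 (F = 4 - 1*2 = 4 - 2 = 2)
n(h) = 1/(h*(-1 + h))
U(G, M) = -11 (U(G, M) = -1 - 5*2 = -1 - 10 = -11)
-U(n(-3), 8) = -1*(-11) = 11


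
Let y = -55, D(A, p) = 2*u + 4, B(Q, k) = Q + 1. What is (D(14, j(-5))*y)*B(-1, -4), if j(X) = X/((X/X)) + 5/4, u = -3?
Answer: 0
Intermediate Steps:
B(Q, k) = 1 + Q
j(X) = 5/4 + X (j(X) = X/1 + 5*(¼) = X*1 + 5/4 = X + 5/4 = 5/4 + X)
D(A, p) = -2 (D(A, p) = 2*(-3) + 4 = -6 + 4 = -2)
(D(14, j(-5))*y)*B(-1, -4) = (-2*(-55))*(1 - 1) = 110*0 = 0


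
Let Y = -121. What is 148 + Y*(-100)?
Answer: 12248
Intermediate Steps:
148 + Y*(-100) = 148 - 121*(-100) = 148 + 12100 = 12248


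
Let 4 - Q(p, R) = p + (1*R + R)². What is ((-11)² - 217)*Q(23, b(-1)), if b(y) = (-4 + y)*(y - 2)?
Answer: 88224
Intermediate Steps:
b(y) = (-4 + y)*(-2 + y)
Q(p, R) = 4 - p - 4*R² (Q(p, R) = 4 - (p + (1*R + R)²) = 4 - (p + (R + R)²) = 4 - (p + (2*R)²) = 4 - (p + 4*R²) = 4 + (-p - 4*R²) = 4 - p - 4*R²)
((-11)² - 217)*Q(23, b(-1)) = ((-11)² - 217)*(4 - 1*23 - 4*(8 + (-1)² - 6*(-1))²) = (121 - 217)*(4 - 23 - 4*(8 + 1 + 6)²) = -96*(4 - 23 - 4*15²) = -96*(4 - 23 - 4*225) = -96*(4 - 23 - 900) = -96*(-919) = 88224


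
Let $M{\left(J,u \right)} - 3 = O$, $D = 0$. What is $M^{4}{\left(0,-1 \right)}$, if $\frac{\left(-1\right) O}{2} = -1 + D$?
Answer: $625$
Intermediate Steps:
$O = 2$ ($O = - 2 \left(-1 + 0\right) = \left(-2\right) \left(-1\right) = 2$)
$M{\left(J,u \right)} = 5$ ($M{\left(J,u \right)} = 3 + 2 = 5$)
$M^{4}{\left(0,-1 \right)} = 5^{4} = 625$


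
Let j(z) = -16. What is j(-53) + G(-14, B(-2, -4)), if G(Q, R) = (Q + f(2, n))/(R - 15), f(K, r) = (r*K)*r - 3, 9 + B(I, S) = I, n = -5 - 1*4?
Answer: -561/26 ≈ -21.577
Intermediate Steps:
n = -9 (n = -5 - 4 = -9)
B(I, S) = -9 + I
f(K, r) = -3 + K*r² (f(K, r) = (K*r)*r - 3 = K*r² - 3 = -3 + K*r²)
G(Q, R) = (159 + Q)/(-15 + R) (G(Q, R) = (Q + (-3 + 2*(-9)²))/(R - 15) = (Q + (-3 + 2*81))/(-15 + R) = (Q + (-3 + 162))/(-15 + R) = (Q + 159)/(-15 + R) = (159 + Q)/(-15 + R))
j(-53) + G(-14, B(-2, -4)) = -16 + (159 - 14)/(-15 + (-9 - 2)) = -16 + 145/(-15 - 11) = -16 + 145/(-26) = -16 - 1/26*145 = -16 - 145/26 = -561/26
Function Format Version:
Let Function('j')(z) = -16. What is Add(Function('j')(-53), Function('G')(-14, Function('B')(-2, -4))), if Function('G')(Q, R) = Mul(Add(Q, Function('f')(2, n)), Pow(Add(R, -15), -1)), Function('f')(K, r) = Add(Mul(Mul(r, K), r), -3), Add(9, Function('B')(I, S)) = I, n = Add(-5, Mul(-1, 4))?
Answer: Rational(-561, 26) ≈ -21.577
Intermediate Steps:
n = -9 (n = Add(-5, -4) = -9)
Function('B')(I, S) = Add(-9, I)
Function('f')(K, r) = Add(-3, Mul(K, Pow(r, 2))) (Function('f')(K, r) = Add(Mul(Mul(K, r), r), -3) = Add(Mul(K, Pow(r, 2)), -3) = Add(-3, Mul(K, Pow(r, 2))))
Function('G')(Q, R) = Mul(Pow(Add(-15, R), -1), Add(159, Q)) (Function('G')(Q, R) = Mul(Add(Q, Add(-3, Mul(2, Pow(-9, 2)))), Pow(Add(R, -15), -1)) = Mul(Add(Q, Add(-3, Mul(2, 81))), Pow(Add(-15, R), -1)) = Mul(Add(Q, Add(-3, 162)), Pow(Add(-15, R), -1)) = Mul(Add(Q, 159), Pow(Add(-15, R), -1)) = Mul(Add(159, Q), Pow(Add(-15, R), -1)) = Mul(Pow(Add(-15, R), -1), Add(159, Q)))
Add(Function('j')(-53), Function('G')(-14, Function('B')(-2, -4))) = Add(-16, Mul(Pow(Add(-15, Add(-9, -2)), -1), Add(159, -14))) = Add(-16, Mul(Pow(Add(-15, -11), -1), 145)) = Add(-16, Mul(Pow(-26, -1), 145)) = Add(-16, Mul(Rational(-1, 26), 145)) = Add(-16, Rational(-145, 26)) = Rational(-561, 26)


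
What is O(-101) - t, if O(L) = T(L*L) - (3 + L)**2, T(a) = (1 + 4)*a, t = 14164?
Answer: 27237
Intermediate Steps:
T(a) = 5*a
O(L) = -(3 + L)**2 + 5*L**2 (O(L) = 5*(L*L) - (3 + L)**2 = 5*L**2 - (3 + L)**2 = -(3 + L)**2 + 5*L**2)
O(-101) - t = (-(3 - 101)**2 + 5*(-101)**2) - 1*14164 = (-1*(-98)**2 + 5*10201) - 14164 = (-1*9604 + 51005) - 14164 = (-9604 + 51005) - 14164 = 41401 - 14164 = 27237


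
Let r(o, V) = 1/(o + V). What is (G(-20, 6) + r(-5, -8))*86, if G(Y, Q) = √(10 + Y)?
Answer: -86/13 + 86*I*√10 ≈ -6.6154 + 271.96*I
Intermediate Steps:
r(o, V) = 1/(V + o)
(G(-20, 6) + r(-5, -8))*86 = (√(10 - 20) + 1/(-8 - 5))*86 = (√(-10) + 1/(-13))*86 = (I*√10 - 1/13)*86 = (-1/13 + I*√10)*86 = -86/13 + 86*I*√10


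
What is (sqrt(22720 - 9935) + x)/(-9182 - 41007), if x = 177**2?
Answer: -31329/50189 - sqrt(12785)/50189 ≈ -0.62647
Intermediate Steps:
x = 31329
(sqrt(22720 - 9935) + x)/(-9182 - 41007) = (sqrt(22720 - 9935) + 31329)/(-9182 - 41007) = (sqrt(12785) + 31329)/(-50189) = (31329 + sqrt(12785))*(-1/50189) = -31329/50189 - sqrt(12785)/50189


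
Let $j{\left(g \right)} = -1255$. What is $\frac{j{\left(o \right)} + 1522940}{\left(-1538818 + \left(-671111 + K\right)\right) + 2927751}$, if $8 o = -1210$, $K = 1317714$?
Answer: $\frac{1521685}{2035536} \approx 0.74756$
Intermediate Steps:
$o = - \frac{605}{4}$ ($o = \frac{1}{8} \left(-1210\right) = - \frac{605}{4} \approx -151.25$)
$\frac{j{\left(o \right)} + 1522940}{\left(-1538818 + \left(-671111 + K\right)\right) + 2927751} = \frac{-1255 + 1522940}{\left(-1538818 + \left(-671111 + 1317714\right)\right) + 2927751} = \frac{1521685}{\left(-1538818 + 646603\right) + 2927751} = \frac{1521685}{-892215 + 2927751} = \frac{1521685}{2035536}$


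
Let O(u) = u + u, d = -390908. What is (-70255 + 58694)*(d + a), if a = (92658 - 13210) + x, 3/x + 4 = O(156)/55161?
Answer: 264456989438961/73444 ≈ 3.6008e+9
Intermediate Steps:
O(u) = 2*u
x = -55161/73444 (x = 3/(-4 + (2*156)/55161) = 3/(-4 + 312*(1/55161)) = 3/(-4 + 104/18387) = 3/(-73444/18387) = 3*(-18387/73444) = -55161/73444 ≈ -0.75106)
a = 5834923751/73444 (a = (92658 - 13210) - 55161/73444 = 79448 - 55161/73444 = 5834923751/73444 ≈ 79447.)
(-70255 + 58694)*(d + a) = (-70255 + 58694)*(-390908 + 5834923751/73444) = -11561*(-22874923401/73444) = 264456989438961/73444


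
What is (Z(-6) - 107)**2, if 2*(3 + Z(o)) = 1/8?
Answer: 3094081/256 ≈ 12086.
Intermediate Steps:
Z(o) = -47/16 (Z(o) = -3 + (1/2)/8 = -3 + (1/2)*(1/8) = -3 + 1/16 = -47/16)
(Z(-6) - 107)**2 = (-47/16 - 107)**2 = (-1759/16)**2 = 3094081/256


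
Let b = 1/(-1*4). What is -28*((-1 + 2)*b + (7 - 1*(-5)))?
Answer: -329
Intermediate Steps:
b = -¼ (b = 1/(-4) = -¼ ≈ -0.25000)
-28*((-1 + 2)*b + (7 - 1*(-5))) = -28*((-1 + 2)*(-¼) + (7 - 1*(-5))) = -28*(1*(-¼) + (7 + 5)) = -28*(-¼ + 12) = -28*47/4 = -329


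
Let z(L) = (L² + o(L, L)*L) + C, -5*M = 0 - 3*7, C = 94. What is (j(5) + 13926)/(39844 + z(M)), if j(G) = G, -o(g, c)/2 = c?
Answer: 348275/998009 ≈ 0.34897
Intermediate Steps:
o(g, c) = -2*c
M = 21/5 (M = -(0 - 3*7)/5 = -(0 - 21)/5 = -⅕*(-21) = 21/5 ≈ 4.2000)
z(L) = 94 - L² (z(L) = (L² + (-2*L)*L) + 94 = (L² - 2*L²) + 94 = -L² + 94 = 94 - L²)
(j(5) + 13926)/(39844 + z(M)) = (5 + 13926)/(39844 + (94 - (21/5)²)) = 13931/(39844 + (94 - 1*441/25)) = 13931/(39844 + (94 - 441/25)) = 13931/(39844 + 1909/25) = 13931/(998009/25) = 13931*(25/998009) = 348275/998009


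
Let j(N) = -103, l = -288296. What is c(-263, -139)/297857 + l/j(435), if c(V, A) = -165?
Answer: 85870964677/30679271 ≈ 2799.0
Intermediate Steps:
c(-263, -139)/297857 + l/j(435) = -165/297857 - 288296/(-103) = -165*1/297857 - 288296*(-1/103) = -165/297857 + 288296/103 = 85870964677/30679271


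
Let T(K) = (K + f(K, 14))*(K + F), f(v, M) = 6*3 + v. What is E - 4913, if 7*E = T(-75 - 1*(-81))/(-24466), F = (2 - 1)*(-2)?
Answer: -420705163/85631 ≈ -4913.0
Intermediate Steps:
f(v, M) = 18 + v
F = -2 (F = 1*(-2) = -2)
T(K) = (-2 + K)*(18 + 2*K) (T(K) = (K + (18 + K))*(K - 2) = (18 + 2*K)*(-2 + K) = (-2 + K)*(18 + 2*K))
E = -60/85631 (E = ((-36 + 2*(-75 - 1*(-81))**2 + 14*(-75 - 1*(-81)))/(-24466))/7 = ((-36 + 2*(-75 + 81)**2 + 14*(-75 + 81))*(-1/24466))/7 = ((-36 + 2*6**2 + 14*6)*(-1/24466))/7 = ((-36 + 2*36 + 84)*(-1/24466))/7 = ((-36 + 72 + 84)*(-1/24466))/7 = (120*(-1/24466))/7 = (1/7)*(-60/12233) = -60/85631 ≈ -0.00070068)
E - 4913 = -60/85631 - 4913 = -420705163/85631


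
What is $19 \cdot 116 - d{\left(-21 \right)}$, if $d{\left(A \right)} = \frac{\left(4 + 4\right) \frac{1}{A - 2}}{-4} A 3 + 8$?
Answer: $\frac{50634}{23} \approx 2201.5$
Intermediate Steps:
$d{\left(A \right)} = 8 - \frac{6 A}{-2 + A}$ ($d{\left(A \right)} = \frac{8}{-2 + A} \left(- \frac{1}{4}\right) A 3 + 8 = - \frac{2}{-2 + A} A 3 + 8 = - \frac{2 A}{-2 + A} 3 + 8 = - \frac{6 A}{-2 + A} + 8 = 8 - \frac{6 A}{-2 + A}$)
$19 \cdot 116 - d{\left(-21 \right)} = 19 \cdot 116 - \frac{2 \left(-8 - 21\right)}{-2 - 21} = 2204 - 2 \frac{1}{-23} \left(-29\right) = 2204 - 2 \left(- \frac{1}{23}\right) \left(-29\right) = 2204 - \frac{58}{23} = \frac{50634}{23}$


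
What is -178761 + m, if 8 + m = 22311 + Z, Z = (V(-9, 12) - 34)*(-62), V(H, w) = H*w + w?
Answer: -148398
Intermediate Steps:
V(H, w) = w + H*w
Z = 8060 (Z = (12*(1 - 9) - 34)*(-62) = (12*(-8) - 34)*(-62) = (-96 - 34)*(-62) = -130*(-62) = 8060)
m = 30363 (m = -8 + (22311 + 8060) = -8 + 30371 = 30363)
-178761 + m = -178761 + 30363 = -148398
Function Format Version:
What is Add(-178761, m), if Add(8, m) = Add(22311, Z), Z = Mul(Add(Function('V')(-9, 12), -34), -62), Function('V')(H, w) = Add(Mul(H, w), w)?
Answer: -148398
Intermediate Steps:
Function('V')(H, w) = Add(w, Mul(H, w))
Z = 8060 (Z = Mul(Add(Mul(12, Add(1, -9)), -34), -62) = Mul(Add(Mul(12, -8), -34), -62) = Mul(Add(-96, -34), -62) = Mul(-130, -62) = 8060)
m = 30363 (m = Add(-8, Add(22311, 8060)) = Add(-8, 30371) = 30363)
Add(-178761, m) = Add(-178761, 30363) = -148398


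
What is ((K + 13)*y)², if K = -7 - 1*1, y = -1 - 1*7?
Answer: 1600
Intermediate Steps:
y = -8 (y = -1 - 7 = -8)
K = -8 (K = -7 - 1 = -8)
((K + 13)*y)² = ((-8 + 13)*(-8))² = (5*(-8))² = (-40)² = 1600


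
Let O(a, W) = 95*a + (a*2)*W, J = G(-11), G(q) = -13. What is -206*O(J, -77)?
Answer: -158002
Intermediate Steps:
J = -13
O(a, W) = 95*a + 2*W*a (O(a, W) = 95*a + (2*a)*W = 95*a + 2*W*a)
-206*O(J, -77) = -(-2678)*(95 + 2*(-77)) = -(-2678)*(95 - 154) = -(-2678)*(-59) = -206*767 = -158002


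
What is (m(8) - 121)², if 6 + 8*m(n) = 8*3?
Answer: 225625/16 ≈ 14102.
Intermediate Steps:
m(n) = 9/4 (m(n) = -¾ + (8*3)/8 = -¾ + (⅛)*24 = -¾ + 3 = 9/4)
(m(8) - 121)² = (9/4 - 121)² = (-475/4)² = 225625/16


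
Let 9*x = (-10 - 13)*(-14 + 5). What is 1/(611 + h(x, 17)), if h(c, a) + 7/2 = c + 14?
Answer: 2/1289 ≈ 0.0015516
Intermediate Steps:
x = 23 (x = ((-10 - 13)*(-14 + 5))/9 = (-23*(-9))/9 = (1/9)*207 = 23)
h(c, a) = 21/2 + c (h(c, a) = -7/2 + (c + 14) = -7/2 + (14 + c) = 21/2 + c)
1/(611 + h(x, 17)) = 1/(611 + (21/2 + 23)) = 1/(611 + 67/2) = 1/(1289/2) = 2/1289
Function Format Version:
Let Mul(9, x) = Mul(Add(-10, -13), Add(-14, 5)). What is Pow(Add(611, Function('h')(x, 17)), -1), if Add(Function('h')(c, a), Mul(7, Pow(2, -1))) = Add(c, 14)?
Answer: Rational(2, 1289) ≈ 0.0015516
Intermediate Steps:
x = 23 (x = Mul(Rational(1, 9), Mul(Add(-10, -13), Add(-14, 5))) = Mul(Rational(1, 9), Mul(-23, -9)) = Mul(Rational(1, 9), 207) = 23)
Function('h')(c, a) = Add(Rational(21, 2), c) (Function('h')(c, a) = Add(Rational(-7, 2), Add(c, 14)) = Add(Rational(-7, 2), Add(14, c)) = Add(Rational(21, 2), c))
Pow(Add(611, Function('h')(x, 17)), -1) = Pow(Add(611, Add(Rational(21, 2), 23)), -1) = Pow(Add(611, Rational(67, 2)), -1) = Pow(Rational(1289, 2), -1) = Rational(2, 1289)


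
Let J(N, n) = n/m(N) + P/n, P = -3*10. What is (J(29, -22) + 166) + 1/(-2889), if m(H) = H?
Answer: 153541364/921591 ≈ 166.60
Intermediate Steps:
P = -30
J(N, n) = -30/n + n/N (J(N, n) = n/N - 30/n = -30/n + n/N)
(J(29, -22) + 166) + 1/(-2889) = ((-30/(-22) - 22/29) + 166) + 1/(-2889) = ((-30*(-1/22) - 22*1/29) + 166) - 1/2889 = ((15/11 - 22/29) + 166) - 1/2889 = (193/319 + 166) - 1/2889 = 53147/319 - 1/2889 = 153541364/921591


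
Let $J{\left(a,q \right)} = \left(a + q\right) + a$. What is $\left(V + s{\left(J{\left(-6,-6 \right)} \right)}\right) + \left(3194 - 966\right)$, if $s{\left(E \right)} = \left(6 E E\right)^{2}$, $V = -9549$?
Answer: $3771815$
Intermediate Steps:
$J{\left(a,q \right)} = q + 2 a$
$s{\left(E \right)} = 36 E^{4}$ ($s{\left(E \right)} = \left(6 E^{2}\right)^{2} = 36 E^{4}$)
$\left(V + s{\left(J{\left(-6,-6 \right)} \right)}\right) + \left(3194 - 966\right) = \left(-9549 + 36 \left(-6 + 2 \left(-6\right)\right)^{4}\right) + \left(3194 - 966\right) = \left(-9549 + 36 \left(-6 - 12\right)^{4}\right) + \left(3194 - 966\right) = \left(-9549 + 36 \left(-18\right)^{4}\right) + 2228 = \left(-9549 + 36 \cdot 104976\right) + 2228 = \left(-9549 + 3779136\right) + 2228 = 3769587 + 2228 = 3771815$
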